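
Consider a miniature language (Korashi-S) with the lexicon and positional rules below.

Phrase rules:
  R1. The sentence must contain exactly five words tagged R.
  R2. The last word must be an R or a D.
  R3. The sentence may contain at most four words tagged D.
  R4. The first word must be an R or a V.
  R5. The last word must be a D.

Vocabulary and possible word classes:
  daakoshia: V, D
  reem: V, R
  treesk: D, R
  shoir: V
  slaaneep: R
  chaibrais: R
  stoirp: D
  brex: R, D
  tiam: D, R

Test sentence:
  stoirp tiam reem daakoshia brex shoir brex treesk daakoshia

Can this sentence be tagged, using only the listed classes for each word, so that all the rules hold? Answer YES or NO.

Candidates per position — 1:stoirp {D}; 2:tiam {D,R}; 3:reem {V,R}; 4:daakoshia {V,D}; 5:brex {R,D}; 6:shoir {V}; 7:brex {R,D}; 8:treesk {D,R}; 9:daakoshia {V,D}.
Rule 4 cannot be satisfied by any choice of tags from the lexicon.
So there is no consistent tagging.

NO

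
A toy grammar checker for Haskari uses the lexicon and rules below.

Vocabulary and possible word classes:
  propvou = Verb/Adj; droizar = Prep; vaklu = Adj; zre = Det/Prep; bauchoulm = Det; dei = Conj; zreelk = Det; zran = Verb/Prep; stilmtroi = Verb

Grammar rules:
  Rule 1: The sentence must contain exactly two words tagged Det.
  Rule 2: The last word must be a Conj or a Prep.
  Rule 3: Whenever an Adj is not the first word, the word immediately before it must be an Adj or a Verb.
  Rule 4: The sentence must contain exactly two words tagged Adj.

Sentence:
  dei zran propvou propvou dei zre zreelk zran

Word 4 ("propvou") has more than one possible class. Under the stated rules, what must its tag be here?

Candidates per position — 1:dei {Conj}; 2:zran {Verb,Prep}; 3:propvou {Verb,Adj}; 4:propvou {Verb,Adj}; 5:dei {Conj}; 6:zre {Det,Prep}; 7:zreelk {Det}; 8:zran {Verb,Prep}.
Position 3: Verb is ruled out by rule 4; that leaves Adj.
Position 4: Verb is ruled out by rule 4; that leaves Adj.
Position 6: Prep is ruled out by rule 1; that leaves Det.
Position 8: Verb is ruled out by rule 2; that leaves Prep.
Position 2: Prep is ruled out by rule 3; that leaves Verb.
That leaves exactly one tagging: Conj Verb Adj Adj Conj Det Det Prep.
Checking: rule 1 ✓; rule 2 ✓; rule 3 ✓; rule 4 ✓.

Adj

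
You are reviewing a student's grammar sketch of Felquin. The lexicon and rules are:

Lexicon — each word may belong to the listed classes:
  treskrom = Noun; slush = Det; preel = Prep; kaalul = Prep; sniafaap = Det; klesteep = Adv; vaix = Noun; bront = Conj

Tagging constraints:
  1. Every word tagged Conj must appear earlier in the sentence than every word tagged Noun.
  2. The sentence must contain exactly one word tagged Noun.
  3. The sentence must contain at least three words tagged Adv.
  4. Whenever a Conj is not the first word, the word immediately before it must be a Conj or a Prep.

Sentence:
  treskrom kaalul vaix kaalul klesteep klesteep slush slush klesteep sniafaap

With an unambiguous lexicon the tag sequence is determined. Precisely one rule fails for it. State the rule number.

Fixed tagging: Noun Prep Noun Prep Adv Adv Det Det Adv Det.
Checking each rule: R1 ✓, R2 ✗, R3 ✓, R4 ✓.
Only rule 2 fails.

2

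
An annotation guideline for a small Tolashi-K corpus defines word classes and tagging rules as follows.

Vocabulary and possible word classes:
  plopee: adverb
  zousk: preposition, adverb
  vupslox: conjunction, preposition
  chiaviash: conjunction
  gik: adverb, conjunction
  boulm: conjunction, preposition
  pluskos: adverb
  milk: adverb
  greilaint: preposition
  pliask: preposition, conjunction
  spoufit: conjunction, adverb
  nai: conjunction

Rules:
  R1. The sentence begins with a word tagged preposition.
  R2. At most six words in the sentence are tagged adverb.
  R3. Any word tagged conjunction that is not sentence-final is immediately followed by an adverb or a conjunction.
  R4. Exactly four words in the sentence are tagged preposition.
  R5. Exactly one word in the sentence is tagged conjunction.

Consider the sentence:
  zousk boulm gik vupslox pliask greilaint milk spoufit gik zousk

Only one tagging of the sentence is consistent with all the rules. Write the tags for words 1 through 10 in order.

Candidates per position — 1:zousk {preposition,adverb}; 2:boulm {conjunction,preposition}; 3:gik {adverb,conjunction}; 4:vupslox {conjunction,preposition}; 5:pliask {preposition,conjunction}; 6:greilaint {preposition}; 7:milk {adverb}; 8:spoufit {conjunction,adverb}; 9:gik {adverb,conjunction}; 10:zousk {preposition,adverb}.
If word 1 were adverb, no tagging could satisfy rule 1; so word 1 is preposition.
If word 3 were conjunction, no tagging could satisfy rule 3; so word 3 is adverb.
If word 4 were conjunction, no tagging could satisfy rule 3; so word 4 is preposition.
If word 5 were conjunction, no tagging could satisfy rule 3; so word 5 is preposition.
If word 10 were preposition, no tagging could satisfy rule 4; so word 10 is adverb.
If word 2 were preposition, no tagging could satisfy rule 4; so word 2 is conjunction.
If word 8 were conjunction, no tagging could satisfy rule 5; so word 8 is adverb.
If word 9 were conjunction, no tagging could satisfy rule 5; so word 9 is adverb.
The unique satisfying tagging is: preposition conjunction adverb preposition preposition preposition adverb adverb adverb adverb.
Check: rule 1 satisfied; rule 2 satisfied; rule 3 satisfied; rule 4 satisfied; rule 5 satisfied.

preposition conjunction adverb preposition preposition preposition adverb adverb adverb adverb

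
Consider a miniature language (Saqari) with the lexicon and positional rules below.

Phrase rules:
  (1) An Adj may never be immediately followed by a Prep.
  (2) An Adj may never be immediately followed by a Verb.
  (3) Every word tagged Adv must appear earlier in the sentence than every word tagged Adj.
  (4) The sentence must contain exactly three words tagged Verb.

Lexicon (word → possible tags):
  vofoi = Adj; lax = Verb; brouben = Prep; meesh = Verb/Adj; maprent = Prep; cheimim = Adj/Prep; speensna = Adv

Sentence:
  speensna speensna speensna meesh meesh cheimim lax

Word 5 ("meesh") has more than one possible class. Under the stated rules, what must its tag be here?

Candidates per position — 1:speensna {Adv}; 2:speensna {Adv}; 3:speensna {Adv}; 4:meesh {Verb,Adj}; 5:meesh {Verb,Adj}; 6:cheimim {Adj,Prep}; 7:lax {Verb}.
Position 4: Adj is ruled out by rule 4; that leaves Verb.
Position 5: Adj is ruled out by rule 4; that leaves Verb.
Position 6: Adj is ruled out by rule 2; that leaves Prep.
That leaves exactly one tagging: Adv Adv Adv Verb Verb Prep Verb.
Rule-by-rule: rule 1 holds; rule 2 holds; rule 3 holds; rule 4 holds.

Verb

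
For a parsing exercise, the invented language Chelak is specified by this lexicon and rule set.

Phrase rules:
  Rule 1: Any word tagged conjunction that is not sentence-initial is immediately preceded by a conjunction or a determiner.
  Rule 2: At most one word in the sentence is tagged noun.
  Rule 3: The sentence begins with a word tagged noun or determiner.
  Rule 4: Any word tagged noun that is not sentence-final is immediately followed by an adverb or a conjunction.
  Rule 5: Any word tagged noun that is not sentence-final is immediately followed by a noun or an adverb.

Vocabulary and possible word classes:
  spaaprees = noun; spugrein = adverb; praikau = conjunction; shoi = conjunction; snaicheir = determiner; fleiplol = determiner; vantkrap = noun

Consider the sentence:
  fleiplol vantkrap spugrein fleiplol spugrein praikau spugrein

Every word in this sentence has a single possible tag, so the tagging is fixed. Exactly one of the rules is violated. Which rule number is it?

1

Fixed tagging: determiner noun adverb determiner adverb conjunction adverb.
Applying the rules: R1 fail, R2 pass, R3 pass, R4 pass, R5 pass.
Only rule 1 fails.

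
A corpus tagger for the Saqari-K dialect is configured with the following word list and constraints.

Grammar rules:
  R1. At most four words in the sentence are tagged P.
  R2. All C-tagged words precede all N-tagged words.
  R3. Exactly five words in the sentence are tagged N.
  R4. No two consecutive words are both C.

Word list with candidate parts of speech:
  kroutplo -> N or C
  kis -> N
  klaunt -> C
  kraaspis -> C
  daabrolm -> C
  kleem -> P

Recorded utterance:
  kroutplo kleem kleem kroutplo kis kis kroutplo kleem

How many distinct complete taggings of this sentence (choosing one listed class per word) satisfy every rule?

Candidates per position — 1:kroutplo {N,C}; 2:kleem {P}; 3:kleem {P}; 4:kroutplo {N,C}; 5:kis {N}; 6:kis {N}; 7:kroutplo {N,C}; 8:kleem {P}.
There are 8 candidate sequences in total.
The sequences that satisfy every rule: N P P N N N N P.
Count = 1.

1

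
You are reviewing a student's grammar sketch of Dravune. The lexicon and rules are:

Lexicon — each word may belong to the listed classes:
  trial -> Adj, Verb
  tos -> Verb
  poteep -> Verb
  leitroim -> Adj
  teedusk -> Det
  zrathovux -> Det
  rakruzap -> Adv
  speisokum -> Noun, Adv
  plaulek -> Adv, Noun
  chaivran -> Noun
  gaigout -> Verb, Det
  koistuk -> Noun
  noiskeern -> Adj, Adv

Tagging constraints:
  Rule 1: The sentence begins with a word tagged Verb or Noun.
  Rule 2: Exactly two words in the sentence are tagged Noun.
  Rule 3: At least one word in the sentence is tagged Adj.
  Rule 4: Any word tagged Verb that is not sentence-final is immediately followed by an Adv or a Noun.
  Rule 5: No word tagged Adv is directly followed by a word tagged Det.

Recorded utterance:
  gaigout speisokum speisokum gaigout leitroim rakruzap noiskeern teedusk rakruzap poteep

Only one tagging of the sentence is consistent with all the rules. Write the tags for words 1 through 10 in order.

Candidates per position — 1:gaigout {Verb,Det}; 2:speisokum {Noun,Adv}; 3:speisokum {Noun,Adv}; 4:gaigout {Verb,Det}; 5:leitroim {Adj}; 6:rakruzap {Adv}; 7:noiskeern {Adj,Adv}; 8:teedusk {Det}; 9:rakruzap {Adv}; 10:poteep {Verb}.
If word 1 were Det, no tagging could satisfy rule 1; so word 1 is Verb.
If word 2 were Adv, no tagging could satisfy rule 2; so word 2 is Noun.
If word 3 were Adv, no tagging could satisfy rule 2; so word 3 is Noun.
If word 4 were Verb, no tagging could satisfy rule 4; so word 4 is Det.
If word 7 were Adv, no tagging could satisfy rule 5; so word 7 is Adj.
The only consistent sequence is: Verb Noun Noun Det Adj Adv Adj Det Adv Verb.
Verifying each rule — rule 1 ok; rule 2 ok; rule 3 ok; rule 4 ok; rule 5 ok.

Verb Noun Noun Det Adj Adv Adj Det Adv Verb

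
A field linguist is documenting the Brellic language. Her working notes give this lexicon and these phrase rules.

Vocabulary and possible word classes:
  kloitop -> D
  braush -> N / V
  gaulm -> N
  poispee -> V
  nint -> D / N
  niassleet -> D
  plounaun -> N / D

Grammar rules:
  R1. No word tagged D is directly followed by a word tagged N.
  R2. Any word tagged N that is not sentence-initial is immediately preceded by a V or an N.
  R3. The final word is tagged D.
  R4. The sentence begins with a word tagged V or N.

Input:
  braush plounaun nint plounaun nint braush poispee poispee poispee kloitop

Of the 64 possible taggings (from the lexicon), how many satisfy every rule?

Candidates per position — 1:braush {N,V}; 2:plounaun {N,D}; 3:nint {D,N}; 4:plounaun {N,D}; 5:nint {D,N}; 6:braush {N,V}; 7:poispee {V}; 8:poispee {V}; 9:poispee {V}; 10:kloitop {D}.
There are 64 candidate sequences in total.
Checking each against the rules leaves 12 sequences.
Count = 12.

12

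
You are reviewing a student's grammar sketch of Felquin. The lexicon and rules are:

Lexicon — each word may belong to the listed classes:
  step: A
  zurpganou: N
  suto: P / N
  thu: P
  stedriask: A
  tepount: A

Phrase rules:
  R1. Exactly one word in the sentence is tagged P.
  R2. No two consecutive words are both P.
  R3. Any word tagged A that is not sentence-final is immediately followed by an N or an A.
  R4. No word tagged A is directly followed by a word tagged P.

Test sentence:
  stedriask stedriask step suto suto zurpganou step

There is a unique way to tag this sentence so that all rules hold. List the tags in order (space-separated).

A A A N P N A

Candidates per position — 1:stedriask {A}; 2:stedriask {A}; 3:step {A}; 4:suto {P,N}; 5:suto {P,N}; 6:zurpganou {N}; 7:step {A}.
Word 4 cannot be P — rule 3 would then fail for every completion. It is N.
Word 5 cannot be N — rule 1 would then fail for every completion. It is P.
The only consistent sequence is: A A A N P N A.
Verifying each rule — rule 1 holds; rule 2 holds; rule 3 holds; rule 4 holds.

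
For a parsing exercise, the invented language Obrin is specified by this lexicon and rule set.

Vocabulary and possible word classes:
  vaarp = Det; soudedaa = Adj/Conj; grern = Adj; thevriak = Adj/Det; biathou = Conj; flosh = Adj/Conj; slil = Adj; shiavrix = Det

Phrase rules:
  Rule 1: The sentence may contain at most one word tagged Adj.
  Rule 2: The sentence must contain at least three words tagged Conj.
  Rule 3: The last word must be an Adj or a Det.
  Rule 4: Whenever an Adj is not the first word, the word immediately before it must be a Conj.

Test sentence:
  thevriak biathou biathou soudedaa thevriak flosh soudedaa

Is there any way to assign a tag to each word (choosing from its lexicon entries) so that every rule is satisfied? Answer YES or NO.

Candidates per position — 1:thevriak {Adj,Det}; 2:biathou {Conj}; 3:biathou {Conj}; 4:soudedaa {Adj,Conj}; 5:thevriak {Adj,Det}; 6:flosh {Adj,Conj}; 7:soudedaa {Adj,Conj}.
One satisfying assignment: Det Conj Conj Conj Det Conj Adj.
Rule-by-rule: rule 1 ok; rule 2 ok; rule 3 ok; rule 4 ok.

YES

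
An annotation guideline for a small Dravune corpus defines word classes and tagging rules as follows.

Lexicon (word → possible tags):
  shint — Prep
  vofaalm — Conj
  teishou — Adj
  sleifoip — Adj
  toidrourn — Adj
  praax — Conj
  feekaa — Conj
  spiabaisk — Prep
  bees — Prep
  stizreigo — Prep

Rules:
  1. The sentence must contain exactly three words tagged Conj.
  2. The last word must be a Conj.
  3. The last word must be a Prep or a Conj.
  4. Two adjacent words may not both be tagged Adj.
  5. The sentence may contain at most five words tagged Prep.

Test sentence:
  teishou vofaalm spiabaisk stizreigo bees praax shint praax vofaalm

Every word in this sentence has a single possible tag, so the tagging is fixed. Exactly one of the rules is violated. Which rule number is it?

Fixed tagging: Adj Conj Prep Prep Prep Conj Prep Conj Conj.
Checking each rule: R1 fail, R2 pass, R3 pass, R4 pass, R5 pass.
Only rule 1 fails.

1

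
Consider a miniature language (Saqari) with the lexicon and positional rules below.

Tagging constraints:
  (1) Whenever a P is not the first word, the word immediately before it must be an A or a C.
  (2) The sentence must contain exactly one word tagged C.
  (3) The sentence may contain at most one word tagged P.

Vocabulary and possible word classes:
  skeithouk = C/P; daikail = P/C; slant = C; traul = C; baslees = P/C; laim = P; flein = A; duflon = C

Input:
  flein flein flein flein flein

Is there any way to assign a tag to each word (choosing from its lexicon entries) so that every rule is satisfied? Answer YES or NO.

NO

Candidates per position — 1:flein {A}; 2:flein {A}; 3:flein {A}; 4:flein {A}; 5:flein {A}.
Rule 2 cannot be satisfied by any choice of tags from the lexicon.
So there is no consistent tagging.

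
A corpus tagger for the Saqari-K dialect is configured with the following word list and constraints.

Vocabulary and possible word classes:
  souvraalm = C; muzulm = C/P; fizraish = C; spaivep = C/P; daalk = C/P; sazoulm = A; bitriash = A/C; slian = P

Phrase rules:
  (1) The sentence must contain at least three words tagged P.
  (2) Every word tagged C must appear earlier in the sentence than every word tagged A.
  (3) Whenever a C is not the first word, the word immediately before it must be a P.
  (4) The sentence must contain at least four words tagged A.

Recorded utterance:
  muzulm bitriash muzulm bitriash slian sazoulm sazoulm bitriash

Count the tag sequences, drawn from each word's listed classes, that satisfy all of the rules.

Candidates per position — 1:muzulm {C,P}; 2:bitriash {A,C}; 3:muzulm {C,P}; 4:bitriash {A,C}; 5:slian {P}; 6:sazoulm {A}; 7:sazoulm {A}; 8:bitriash {A,C}.
There are 32 candidate sequences in total.
The sequences that satisfy every rule: P A P A P A A A; P C P A P A A A.
Count = 2.

2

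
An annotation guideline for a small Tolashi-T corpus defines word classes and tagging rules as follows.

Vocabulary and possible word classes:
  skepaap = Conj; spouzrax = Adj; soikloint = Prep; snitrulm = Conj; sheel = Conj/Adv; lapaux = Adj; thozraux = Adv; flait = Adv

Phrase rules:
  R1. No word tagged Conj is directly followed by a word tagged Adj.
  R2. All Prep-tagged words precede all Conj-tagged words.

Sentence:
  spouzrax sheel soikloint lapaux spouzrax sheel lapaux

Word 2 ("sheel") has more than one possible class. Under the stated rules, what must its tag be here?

Candidates per position — 1:spouzrax {Adj}; 2:sheel {Conj,Adv}; 3:soikloint {Prep}; 4:lapaux {Adj}; 5:spouzrax {Adj}; 6:sheel {Conj,Adv}; 7:lapaux {Adj}.
Word 2 cannot be Conj — rule 2 would then fail for every completion. It is Adv.
Word 6 cannot be Conj — rule 1 would then fail for every completion. It is Adv.
So the tagging must be: Adj Adv Prep Adj Adj Adv Adj.
Rule-by-rule: rule 1 ✓; rule 2 ✓.

Adv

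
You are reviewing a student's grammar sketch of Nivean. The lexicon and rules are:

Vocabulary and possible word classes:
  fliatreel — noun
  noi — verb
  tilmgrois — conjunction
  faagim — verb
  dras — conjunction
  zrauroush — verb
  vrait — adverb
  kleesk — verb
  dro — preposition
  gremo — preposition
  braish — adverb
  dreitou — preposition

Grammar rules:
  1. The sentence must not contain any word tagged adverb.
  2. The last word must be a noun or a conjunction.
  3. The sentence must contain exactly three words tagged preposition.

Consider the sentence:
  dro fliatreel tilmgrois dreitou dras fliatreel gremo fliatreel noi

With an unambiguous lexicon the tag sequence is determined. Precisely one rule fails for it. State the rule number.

Fixed tagging: preposition noun conjunction preposition conjunction noun preposition noun verb.
Rule check: R1 pass, R2 fail, R3 pass.
Only rule 2 fails.

2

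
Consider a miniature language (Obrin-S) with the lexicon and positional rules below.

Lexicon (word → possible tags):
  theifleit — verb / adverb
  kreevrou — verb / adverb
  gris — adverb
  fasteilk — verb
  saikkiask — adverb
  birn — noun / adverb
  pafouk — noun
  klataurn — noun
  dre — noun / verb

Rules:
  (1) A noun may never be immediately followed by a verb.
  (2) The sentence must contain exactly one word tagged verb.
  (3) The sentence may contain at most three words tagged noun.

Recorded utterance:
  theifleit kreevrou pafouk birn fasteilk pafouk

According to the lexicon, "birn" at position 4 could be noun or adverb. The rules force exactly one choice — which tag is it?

Candidates per position — 1:theifleit {verb,adverb}; 2:kreevrou {verb,adverb}; 3:pafouk {noun}; 4:birn {noun,adverb}; 5:fasteilk {verb}; 6:pafouk {noun}.
At position 1, choosing verb makes rule 2 impossible to satisfy; hence adverb.
At position 2, choosing verb makes rule 2 impossible to satisfy; hence adverb.
At position 4, choosing noun makes rule 1 impossible to satisfy; hence adverb.
The only consistent sequence is: adverb adverb noun adverb verb noun.
Verifying each rule — rule 1 holds; rule 2 holds; rule 3 holds.

adverb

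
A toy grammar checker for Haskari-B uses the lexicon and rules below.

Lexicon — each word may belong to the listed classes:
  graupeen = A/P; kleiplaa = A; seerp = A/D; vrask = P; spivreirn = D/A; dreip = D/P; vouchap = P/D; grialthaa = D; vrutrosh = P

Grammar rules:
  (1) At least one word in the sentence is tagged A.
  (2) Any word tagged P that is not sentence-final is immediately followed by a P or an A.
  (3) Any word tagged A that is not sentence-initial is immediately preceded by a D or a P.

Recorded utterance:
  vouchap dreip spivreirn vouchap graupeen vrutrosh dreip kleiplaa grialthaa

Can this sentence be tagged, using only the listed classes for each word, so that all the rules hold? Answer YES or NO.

YES

Candidates per position — 1:vouchap {P,D}; 2:dreip {D,P}; 3:spivreirn {D,A}; 4:vouchap {P,D}; 5:graupeen {A,P}; 6:vrutrosh {P}; 7:dreip {D,P}; 8:kleiplaa {A}; 9:grialthaa {D}.
One satisfying assignment: D D D P P P P A D.
Verifying each rule — rule 1 satisfied; rule 2 satisfied; rule 3 satisfied.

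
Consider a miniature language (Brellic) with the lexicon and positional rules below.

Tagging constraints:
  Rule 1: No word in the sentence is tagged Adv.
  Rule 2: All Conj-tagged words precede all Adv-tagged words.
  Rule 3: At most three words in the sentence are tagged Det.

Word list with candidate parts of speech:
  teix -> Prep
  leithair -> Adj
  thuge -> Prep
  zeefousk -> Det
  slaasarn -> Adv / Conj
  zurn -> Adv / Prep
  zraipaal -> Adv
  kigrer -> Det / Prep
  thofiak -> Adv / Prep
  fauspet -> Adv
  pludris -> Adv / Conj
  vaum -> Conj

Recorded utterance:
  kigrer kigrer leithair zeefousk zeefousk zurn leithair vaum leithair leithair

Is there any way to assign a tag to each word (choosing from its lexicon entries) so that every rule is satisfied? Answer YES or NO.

Candidates per position — 1:kigrer {Det,Prep}; 2:kigrer {Det,Prep}; 3:leithair {Adj}; 4:zeefousk {Det}; 5:zeefousk {Det}; 6:zurn {Adv,Prep}; 7:leithair {Adj}; 8:vaum {Conj}; 9:leithair {Adj}; 10:leithair {Adj}.
One satisfying assignment: Det Prep Adj Det Det Prep Adj Conj Adj Adj.
Verifying each rule — rule 1 satisfied; rule 2 satisfied; rule 3 satisfied.

YES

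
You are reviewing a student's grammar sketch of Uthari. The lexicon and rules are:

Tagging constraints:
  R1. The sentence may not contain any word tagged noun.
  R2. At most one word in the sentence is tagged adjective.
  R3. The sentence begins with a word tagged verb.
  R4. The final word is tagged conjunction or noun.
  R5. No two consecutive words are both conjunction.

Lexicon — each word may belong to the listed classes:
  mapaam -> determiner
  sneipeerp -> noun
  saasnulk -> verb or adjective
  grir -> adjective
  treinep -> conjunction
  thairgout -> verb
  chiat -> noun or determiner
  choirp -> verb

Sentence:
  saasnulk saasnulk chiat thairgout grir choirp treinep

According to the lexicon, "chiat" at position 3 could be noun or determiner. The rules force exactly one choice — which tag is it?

determiner

Candidates per position — 1:saasnulk {verb,adjective}; 2:saasnulk {verb,adjective}; 3:chiat {noun,determiner}; 4:thairgout {verb}; 5:grir {adjective}; 6:choirp {verb}; 7:treinep {conjunction}.
Word 1 cannot be adjective — rule 2 would then fail for every completion. It is verb.
Word 2 cannot be adjective — rule 2 would then fail for every completion. It is verb.
Word 3 cannot be noun — rule 1 would then fail for every completion. It is determiner.
That leaves exactly one tagging: verb verb determiner verb adjective verb conjunction.
Rule-by-rule: rule 1 ok; rule 2 ok; rule 3 ok; rule 4 ok; rule 5 ok.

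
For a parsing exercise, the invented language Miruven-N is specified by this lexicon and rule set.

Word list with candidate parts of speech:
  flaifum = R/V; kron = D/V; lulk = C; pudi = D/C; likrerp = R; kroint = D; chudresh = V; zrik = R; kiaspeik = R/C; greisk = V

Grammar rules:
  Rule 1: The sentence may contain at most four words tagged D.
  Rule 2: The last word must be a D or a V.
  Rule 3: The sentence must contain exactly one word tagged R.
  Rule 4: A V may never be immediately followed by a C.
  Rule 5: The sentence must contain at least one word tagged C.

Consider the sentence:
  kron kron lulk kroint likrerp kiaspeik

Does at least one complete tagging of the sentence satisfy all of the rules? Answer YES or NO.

Candidates per position — 1:kron {D,V}; 2:kron {D,V}; 3:lulk {C}; 4:kroint {D}; 5:likrerp {R}; 6:kiaspeik {R,C}.
Rule 2 cannot be satisfied by any choice of tags from the lexicon.
So there is no consistent tagging.

NO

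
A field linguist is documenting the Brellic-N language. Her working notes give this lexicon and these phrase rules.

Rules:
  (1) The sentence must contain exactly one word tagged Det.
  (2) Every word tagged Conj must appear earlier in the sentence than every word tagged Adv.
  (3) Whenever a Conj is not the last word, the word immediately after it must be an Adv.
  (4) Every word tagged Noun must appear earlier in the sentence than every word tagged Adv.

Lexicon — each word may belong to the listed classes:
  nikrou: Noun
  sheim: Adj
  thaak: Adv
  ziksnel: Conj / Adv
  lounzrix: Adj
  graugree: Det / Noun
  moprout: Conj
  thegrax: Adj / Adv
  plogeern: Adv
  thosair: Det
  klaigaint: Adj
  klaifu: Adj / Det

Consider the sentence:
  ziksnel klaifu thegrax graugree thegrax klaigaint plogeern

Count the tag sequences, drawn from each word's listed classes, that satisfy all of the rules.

Candidates per position — 1:ziksnel {Conj,Adv}; 2:klaifu {Adj,Det}; 3:thegrax {Adj,Adv}; 4:graugree {Det,Noun}; 5:thegrax {Adj,Adv}; 6:klaigaint {Adj}; 7:plogeern {Adv}.
There are 32 candidate sequences in total.
The sequences that satisfy every rule: Adv Adj Adj Det Adj Adj Adv; Adv Adj Adj Det Adv Adj Adv; Adv Adj Adv Det Adj Adj Adv; Adv Adj Adv Det Adv Adj Adv.
Count = 4.

4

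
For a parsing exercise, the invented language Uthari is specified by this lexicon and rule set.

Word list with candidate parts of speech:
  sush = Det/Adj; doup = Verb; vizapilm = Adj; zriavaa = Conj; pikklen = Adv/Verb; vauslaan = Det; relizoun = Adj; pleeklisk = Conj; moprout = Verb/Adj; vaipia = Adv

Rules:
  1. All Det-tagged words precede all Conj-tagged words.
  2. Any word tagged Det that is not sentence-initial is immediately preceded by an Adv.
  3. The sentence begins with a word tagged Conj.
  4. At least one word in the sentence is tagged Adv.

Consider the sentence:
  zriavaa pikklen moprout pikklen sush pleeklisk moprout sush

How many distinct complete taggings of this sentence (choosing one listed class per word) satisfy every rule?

12

Candidates per position — 1:zriavaa {Conj}; 2:pikklen {Adv,Verb}; 3:moprout {Verb,Adj}; 4:pikklen {Adv,Verb}; 5:sush {Det,Adj}; 6:pleeklisk {Conj}; 7:moprout {Verb,Adj}; 8:sush {Det,Adj}.
There are 64 candidate sequences in total.
Checking each against the rules leaves 12 sequences.
Count = 12.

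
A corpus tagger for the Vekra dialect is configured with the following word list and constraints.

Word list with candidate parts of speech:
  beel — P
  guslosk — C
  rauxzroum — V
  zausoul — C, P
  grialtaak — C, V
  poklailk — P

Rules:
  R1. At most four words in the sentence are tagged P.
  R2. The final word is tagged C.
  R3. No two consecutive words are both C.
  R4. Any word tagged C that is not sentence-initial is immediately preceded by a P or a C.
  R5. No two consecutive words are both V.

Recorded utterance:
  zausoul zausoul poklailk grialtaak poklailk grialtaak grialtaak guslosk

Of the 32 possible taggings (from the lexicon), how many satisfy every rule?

Candidates per position — 1:zausoul {C,P}; 2:zausoul {C,P}; 3:poklailk {P}; 4:grialtaak {C,V}; 5:poklailk {P}; 6:grialtaak {C,V}; 7:grialtaak {C,V}; 8:guslosk {C}.
There are 32 candidate sequences in total.
Every candidate sequence violates at least one rule; no consistent tagging exists.
Count = 0.

0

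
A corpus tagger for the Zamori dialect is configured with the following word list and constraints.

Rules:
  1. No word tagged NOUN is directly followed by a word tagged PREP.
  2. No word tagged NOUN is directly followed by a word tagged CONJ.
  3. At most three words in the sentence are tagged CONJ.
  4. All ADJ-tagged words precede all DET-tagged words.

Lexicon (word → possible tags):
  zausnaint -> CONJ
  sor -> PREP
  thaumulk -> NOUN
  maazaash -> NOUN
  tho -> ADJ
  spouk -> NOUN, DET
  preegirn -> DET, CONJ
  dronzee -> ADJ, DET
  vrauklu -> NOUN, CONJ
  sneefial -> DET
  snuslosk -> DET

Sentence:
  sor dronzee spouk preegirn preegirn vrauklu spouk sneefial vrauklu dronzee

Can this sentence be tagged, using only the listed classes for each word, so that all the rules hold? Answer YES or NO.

YES

Candidates per position — 1:sor {PREP}; 2:dronzee {ADJ,DET}; 3:spouk {NOUN,DET}; 4:preegirn {DET,CONJ}; 5:preegirn {DET,CONJ}; 6:vrauklu {NOUN,CONJ}; 7:spouk {NOUN,DET}; 8:sneefial {DET}; 9:vrauklu {NOUN,CONJ}; 10:dronzee {ADJ,DET}.
One satisfying assignment: PREP ADJ DET CONJ DET NOUN DET DET CONJ DET.
Verifying each rule — rule 1 ok; rule 2 ok; rule 3 ok; rule 4 ok.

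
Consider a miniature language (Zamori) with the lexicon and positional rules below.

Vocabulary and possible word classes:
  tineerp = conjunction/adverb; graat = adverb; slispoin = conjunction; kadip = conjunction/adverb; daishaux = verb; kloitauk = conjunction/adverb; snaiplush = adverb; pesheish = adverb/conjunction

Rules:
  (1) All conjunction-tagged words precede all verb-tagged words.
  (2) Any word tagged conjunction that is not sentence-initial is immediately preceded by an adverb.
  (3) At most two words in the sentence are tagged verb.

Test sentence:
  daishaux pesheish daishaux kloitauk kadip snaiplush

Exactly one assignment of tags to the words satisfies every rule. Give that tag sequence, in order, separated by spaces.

Candidates per position — 1:daishaux {verb}; 2:pesheish {adverb,conjunction}; 3:daishaux {verb}; 4:kloitauk {conjunction,adverb}; 5:kadip {conjunction,adverb}; 6:snaiplush {adverb}.
If word 2 were conjunction, no tagging could satisfy rule 1; so word 2 is adverb.
If word 4 were conjunction, no tagging could satisfy rule 1; so word 4 is adverb.
If word 5 were conjunction, no tagging could satisfy rule 1; so word 5 is adverb.
The unique satisfying tagging is: verb adverb verb adverb adverb adverb.
Verifying each rule — rule 1 ok; rule 2 ok; rule 3 ok.

verb adverb verb adverb adverb adverb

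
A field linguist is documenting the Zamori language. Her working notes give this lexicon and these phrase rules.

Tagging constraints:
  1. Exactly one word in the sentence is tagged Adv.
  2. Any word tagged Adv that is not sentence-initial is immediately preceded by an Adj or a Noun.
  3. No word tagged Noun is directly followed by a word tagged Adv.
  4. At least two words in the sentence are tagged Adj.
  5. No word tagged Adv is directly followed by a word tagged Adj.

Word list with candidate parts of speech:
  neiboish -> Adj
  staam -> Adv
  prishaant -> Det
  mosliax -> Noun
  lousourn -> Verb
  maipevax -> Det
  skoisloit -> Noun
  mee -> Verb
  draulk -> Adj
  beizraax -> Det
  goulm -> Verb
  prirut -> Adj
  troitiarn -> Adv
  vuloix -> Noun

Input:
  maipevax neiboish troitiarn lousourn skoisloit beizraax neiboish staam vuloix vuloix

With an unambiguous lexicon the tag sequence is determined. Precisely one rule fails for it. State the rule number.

1

Fixed tagging: Det Adj Adv Verb Noun Det Adj Adv Noun Noun.
Applying the rules: R1 fails, R2 ok, R3 ok, R4 ok, R5 ok.
Only rule 1 fails.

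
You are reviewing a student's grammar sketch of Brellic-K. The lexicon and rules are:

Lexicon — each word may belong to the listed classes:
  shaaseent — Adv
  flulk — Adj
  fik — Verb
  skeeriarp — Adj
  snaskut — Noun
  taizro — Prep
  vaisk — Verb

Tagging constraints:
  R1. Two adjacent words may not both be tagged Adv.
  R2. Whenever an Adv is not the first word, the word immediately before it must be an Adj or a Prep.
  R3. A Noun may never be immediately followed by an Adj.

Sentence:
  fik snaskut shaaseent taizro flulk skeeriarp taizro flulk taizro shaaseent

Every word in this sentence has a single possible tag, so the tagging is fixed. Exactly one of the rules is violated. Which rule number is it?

Fixed tagging: Verb Noun Adv Prep Adj Adj Prep Adj Prep Adv.
Applying the rules: R1 pass, R2 fail, R3 pass.
Only rule 2 fails.

2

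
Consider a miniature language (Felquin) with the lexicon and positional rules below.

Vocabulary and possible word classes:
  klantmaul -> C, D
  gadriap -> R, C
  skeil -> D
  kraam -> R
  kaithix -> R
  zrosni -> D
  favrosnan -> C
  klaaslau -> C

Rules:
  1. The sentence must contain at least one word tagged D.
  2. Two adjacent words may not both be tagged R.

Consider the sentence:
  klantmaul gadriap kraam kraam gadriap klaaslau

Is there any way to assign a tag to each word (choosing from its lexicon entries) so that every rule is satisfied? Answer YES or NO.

NO

Candidates per position — 1:klantmaul {C,D}; 2:gadriap {R,C}; 3:kraam {R}; 4:kraam {R}; 5:gadriap {R,C}; 6:klaaslau {C}.
Rule 2 cannot be satisfied by any choice of tags from the lexicon.
So there is no consistent tagging.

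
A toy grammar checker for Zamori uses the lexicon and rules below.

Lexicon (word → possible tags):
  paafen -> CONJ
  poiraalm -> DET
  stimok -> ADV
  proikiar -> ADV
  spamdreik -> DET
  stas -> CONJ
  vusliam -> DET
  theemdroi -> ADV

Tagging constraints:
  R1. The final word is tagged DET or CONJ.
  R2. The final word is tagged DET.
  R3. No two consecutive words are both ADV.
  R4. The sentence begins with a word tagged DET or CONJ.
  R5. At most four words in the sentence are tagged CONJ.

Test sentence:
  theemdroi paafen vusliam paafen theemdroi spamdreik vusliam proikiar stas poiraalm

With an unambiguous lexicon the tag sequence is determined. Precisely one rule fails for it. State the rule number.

Fixed tagging: ADV CONJ DET CONJ ADV DET DET ADV CONJ DET.
Applying the rules: R1 pass, R2 pass, R3 pass, R4 fail, R5 pass.
Only rule 4 fails.

4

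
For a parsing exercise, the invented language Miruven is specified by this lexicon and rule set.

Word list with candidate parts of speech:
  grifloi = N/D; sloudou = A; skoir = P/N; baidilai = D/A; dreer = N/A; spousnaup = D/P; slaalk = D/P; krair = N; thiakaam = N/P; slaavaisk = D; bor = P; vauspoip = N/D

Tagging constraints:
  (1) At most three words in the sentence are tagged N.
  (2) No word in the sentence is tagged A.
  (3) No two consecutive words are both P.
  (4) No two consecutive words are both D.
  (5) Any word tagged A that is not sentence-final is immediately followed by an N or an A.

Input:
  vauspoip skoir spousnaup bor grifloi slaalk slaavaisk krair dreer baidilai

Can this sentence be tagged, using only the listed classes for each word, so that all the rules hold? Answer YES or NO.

YES

Candidates per position — 1:vauspoip {N,D}; 2:skoir {P,N}; 3:spousnaup {D,P}; 4:bor {P}; 5:grifloi {N,D}; 6:slaalk {D,P}; 7:slaavaisk {D}; 8:krair {N}; 9:dreer {N,A}; 10:baidilai {D,A}.
One satisfying assignment: D P D P N P D N N D.
Check: rule 1 holds; rule 2 holds; rule 3 holds; rule 4 holds; rule 5 holds.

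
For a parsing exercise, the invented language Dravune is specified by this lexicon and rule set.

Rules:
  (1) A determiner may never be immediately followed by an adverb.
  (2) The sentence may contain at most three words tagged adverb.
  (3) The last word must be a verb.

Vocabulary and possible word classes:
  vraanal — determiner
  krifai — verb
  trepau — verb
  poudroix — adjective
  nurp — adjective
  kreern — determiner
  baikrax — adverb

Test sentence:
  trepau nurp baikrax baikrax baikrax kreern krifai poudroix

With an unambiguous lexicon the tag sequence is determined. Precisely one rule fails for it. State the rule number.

Fixed tagging: verb adjective adverb adverb adverb determiner verb adjective.
Rule check: R1 holds, R2 holds, R3 violated.
Only rule 3 fails.

3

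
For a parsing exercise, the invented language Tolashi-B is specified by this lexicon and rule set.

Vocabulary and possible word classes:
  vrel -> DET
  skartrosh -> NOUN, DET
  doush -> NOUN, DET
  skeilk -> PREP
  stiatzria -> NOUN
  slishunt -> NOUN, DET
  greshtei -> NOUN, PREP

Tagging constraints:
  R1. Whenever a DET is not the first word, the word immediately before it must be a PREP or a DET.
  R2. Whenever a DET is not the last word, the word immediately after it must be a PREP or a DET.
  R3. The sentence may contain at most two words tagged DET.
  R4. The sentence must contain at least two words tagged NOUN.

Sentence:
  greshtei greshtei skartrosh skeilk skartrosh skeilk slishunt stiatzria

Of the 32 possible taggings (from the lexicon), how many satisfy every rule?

12

Candidates per position — 1:greshtei {NOUN,PREP}; 2:greshtei {NOUN,PREP}; 3:skartrosh {NOUN,DET}; 4:skeilk {PREP}; 5:skartrosh {NOUN,DET}; 6:skeilk {PREP}; 7:slishunt {NOUN,DET}; 8:stiatzria {NOUN}.
There are 32 candidate sequences in total.
Checking each against the rules leaves 12 sequences.
Count = 12.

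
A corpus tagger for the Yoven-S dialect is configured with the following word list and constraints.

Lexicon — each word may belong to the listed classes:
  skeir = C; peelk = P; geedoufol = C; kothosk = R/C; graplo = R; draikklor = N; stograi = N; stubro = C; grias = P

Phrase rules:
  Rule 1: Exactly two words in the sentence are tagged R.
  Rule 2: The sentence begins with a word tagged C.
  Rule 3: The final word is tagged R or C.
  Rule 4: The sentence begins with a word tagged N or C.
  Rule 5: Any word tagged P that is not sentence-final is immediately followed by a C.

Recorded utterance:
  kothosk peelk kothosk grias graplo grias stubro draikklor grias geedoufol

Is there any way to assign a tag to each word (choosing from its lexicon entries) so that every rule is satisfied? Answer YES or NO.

NO

Candidates per position — 1:kothosk {R,C}; 2:peelk {P}; 3:kothosk {R,C}; 4:grias {P}; 5:graplo {R}; 6:grias {P}; 7:stubro {C}; 8:draikklor {N}; 9:grias {P}; 10:geedoufol {C}.
Rule 5 cannot be satisfied by any choice of tags from the lexicon.
So there is no consistent tagging.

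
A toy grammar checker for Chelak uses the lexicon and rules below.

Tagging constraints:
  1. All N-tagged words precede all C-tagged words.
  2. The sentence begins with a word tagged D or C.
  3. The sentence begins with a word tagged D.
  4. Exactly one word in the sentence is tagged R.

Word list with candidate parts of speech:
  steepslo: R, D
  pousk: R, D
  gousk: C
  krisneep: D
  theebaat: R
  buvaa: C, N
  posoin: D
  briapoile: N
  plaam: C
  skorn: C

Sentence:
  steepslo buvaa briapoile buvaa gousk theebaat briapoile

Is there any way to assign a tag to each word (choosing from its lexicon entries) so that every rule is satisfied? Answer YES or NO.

NO

Candidates per position — 1:steepslo {R,D}; 2:buvaa {C,N}; 3:briapoile {N}; 4:buvaa {C,N}; 5:gousk {C}; 6:theebaat {R}; 7:briapoile {N}.
Rule 1 cannot be satisfied by any choice of tags from the lexicon.
So there is no consistent tagging.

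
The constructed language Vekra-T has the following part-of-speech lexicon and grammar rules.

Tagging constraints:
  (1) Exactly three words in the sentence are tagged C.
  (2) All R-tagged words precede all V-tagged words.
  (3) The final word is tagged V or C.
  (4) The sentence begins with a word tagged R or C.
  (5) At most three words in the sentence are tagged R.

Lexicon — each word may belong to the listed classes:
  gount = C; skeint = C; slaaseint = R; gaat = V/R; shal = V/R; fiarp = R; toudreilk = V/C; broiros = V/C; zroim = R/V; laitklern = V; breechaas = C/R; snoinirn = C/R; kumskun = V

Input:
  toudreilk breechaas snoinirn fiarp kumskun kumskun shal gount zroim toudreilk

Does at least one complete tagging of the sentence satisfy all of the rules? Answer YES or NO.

Candidates per position — 1:toudreilk {V,C}; 2:breechaas {C,R}; 3:snoinirn {C,R}; 4:fiarp {R}; 5:kumskun {V}; 6:kumskun {V}; 7:shal {V,R}; 8:gount {C}; 9:zroim {R,V}; 10:toudreilk {V,C}.
One satisfying assignment: C R R R V V V C V C.
Check: rule 1 ok; rule 2 ok; rule 3 ok; rule 4 ok; rule 5 ok.

YES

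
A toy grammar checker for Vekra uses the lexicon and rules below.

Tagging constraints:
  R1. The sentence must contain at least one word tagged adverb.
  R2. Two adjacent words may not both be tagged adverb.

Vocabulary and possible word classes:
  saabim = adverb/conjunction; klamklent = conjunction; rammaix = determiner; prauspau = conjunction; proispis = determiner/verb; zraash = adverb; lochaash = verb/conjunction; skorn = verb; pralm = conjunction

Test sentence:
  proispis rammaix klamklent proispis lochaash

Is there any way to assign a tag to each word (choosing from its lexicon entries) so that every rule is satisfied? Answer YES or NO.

NO

Candidates per position — 1:proispis {determiner,verb}; 2:rammaix {determiner}; 3:klamklent {conjunction}; 4:proispis {determiner,verb}; 5:lochaash {verb,conjunction}.
Rule 1 cannot be satisfied by any choice of tags from the lexicon.
So there is no consistent tagging.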